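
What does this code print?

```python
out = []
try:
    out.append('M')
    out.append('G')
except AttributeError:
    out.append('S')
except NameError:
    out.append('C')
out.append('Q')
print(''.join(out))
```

Execution trace: 'M' (try body) → 'G' (try body, no exception) → 'Q' (after the try/except). Output: MGQ

Answer: MGQ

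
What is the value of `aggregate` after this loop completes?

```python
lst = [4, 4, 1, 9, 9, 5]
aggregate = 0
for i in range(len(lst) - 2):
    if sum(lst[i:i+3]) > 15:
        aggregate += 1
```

Count windows with sum > 15
`aggregate` takes the values: 0 → 1 → 2

Answer: 2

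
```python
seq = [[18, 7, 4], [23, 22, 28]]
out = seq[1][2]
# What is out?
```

Trace:
`seq = [[18, 7, 4], [23, 22, 28]]` → seq = [[18, 7, 4], [23, 22, 28]]
`out = seq[1][2]` → out = 28
So out = 28

Answer: 28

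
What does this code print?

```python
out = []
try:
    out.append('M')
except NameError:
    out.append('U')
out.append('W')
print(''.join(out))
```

Execution trace: 'M' (try body, no exception) → 'W' (after the try/except). Output: MW

Answer: MW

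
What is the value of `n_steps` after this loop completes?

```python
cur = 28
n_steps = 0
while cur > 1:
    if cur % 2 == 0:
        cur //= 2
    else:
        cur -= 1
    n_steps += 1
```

Steps to reduce 28 to 1
`n_steps` takes the values: 0 → 1 → 2 → 3 → 4 → 5 → 6

Answer: 6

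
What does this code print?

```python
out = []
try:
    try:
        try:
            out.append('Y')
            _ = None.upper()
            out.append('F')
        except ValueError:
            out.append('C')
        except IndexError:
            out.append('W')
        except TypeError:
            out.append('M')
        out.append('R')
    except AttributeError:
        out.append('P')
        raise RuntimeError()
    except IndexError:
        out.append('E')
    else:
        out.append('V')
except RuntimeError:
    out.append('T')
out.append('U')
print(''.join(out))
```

Execution trace: 'Y' (inner try body) → 'P' (except AttributeError) → 'T' (outer except RuntimeError) → 'U' (after the try/except). Output: YPTU

Answer: YPTU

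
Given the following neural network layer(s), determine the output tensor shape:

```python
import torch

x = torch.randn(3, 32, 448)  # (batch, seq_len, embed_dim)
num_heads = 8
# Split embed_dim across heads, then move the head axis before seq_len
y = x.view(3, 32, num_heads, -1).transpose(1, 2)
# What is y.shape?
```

Input: (3, 32, 448) -> head_dim = 448 // 8 = 56; after view: (3, 32, 8, 56) -> after transpose(1, 2): (3, 8, 32, 56) -> Output: (3, 8, 32, 56)

Answer: (3, 8, 32, 56)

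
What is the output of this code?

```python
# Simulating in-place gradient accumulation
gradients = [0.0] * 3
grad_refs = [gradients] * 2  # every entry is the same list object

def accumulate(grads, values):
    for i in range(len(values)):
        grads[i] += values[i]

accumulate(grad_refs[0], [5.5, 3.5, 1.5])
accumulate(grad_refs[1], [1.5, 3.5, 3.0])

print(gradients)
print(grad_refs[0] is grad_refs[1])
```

Key concept: gradient accumulation aliasing.
Step by step:
`gradients = [0.0] * 3` → gradients = [0.0, 0.0, 0.0]
`grad_refs = [gradients] * 2` → grad_refs = [[0.0, 0.0, 0.0], [0.0, 0.0, 0.0]]
`accumulate(grad_refs[0], [5.5, 3.5, 1.5])` → gradients = [5.5, 3.5, 1.5]; grad_refs = [[5.5, 3.5, 1.5], [5.5, 3.5, 1.5]]
`accumulate(grad_refs[1], [1.5, 3.5, 3.0])` → gradients = [7.0, 7.0, 4.5]; grad_refs = [[7.0, 7.0, 4.5], [7.0, 7.0, 4.5]]
`print(gradients)` → prints [7.0, 7.0, 4.5]
`print(grad_refs[0] is grad_refs[1])` → prints True

Answer:
[7.0, 7.0, 4.5]
True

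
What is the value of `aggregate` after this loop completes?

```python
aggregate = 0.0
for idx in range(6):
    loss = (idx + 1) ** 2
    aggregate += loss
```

Sum of squared losses 1² + 2² + ... + 6²
`aggregate` takes the values: 0.0 → 1.0 → 5.0 → 14.0 → 30.0 → 55.0 → 91.0

Answer: 91.0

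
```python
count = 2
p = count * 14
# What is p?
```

Trace:
`count = 2` → count = 2
`p = count * 14` → p = 28
So p = 28

Answer: 28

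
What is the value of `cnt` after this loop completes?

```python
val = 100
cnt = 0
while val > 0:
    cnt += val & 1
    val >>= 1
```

Count set bits in 100 (binary: 0b1100100)
`cnt` takes the values: 0 → 1 → 2 → 3

Answer: 3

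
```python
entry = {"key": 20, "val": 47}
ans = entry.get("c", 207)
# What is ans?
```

Trace:
`entry = {"key": 20, "val": 47}` → entry = {'key': 20, 'val': 47}
`ans = entry.get("c", 207)` → ans = 207
So ans = 207

Answer: 207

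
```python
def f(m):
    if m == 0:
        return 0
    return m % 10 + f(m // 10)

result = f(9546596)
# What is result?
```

Sum of digits of 9546596: 6 + 9 + 5 + 6 + 4 + 5 + 9 = 44

Answer: 44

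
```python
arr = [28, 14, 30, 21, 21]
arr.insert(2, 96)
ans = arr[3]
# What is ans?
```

Trace:
`arr = [28, 14, 30, 21, 21]` → arr = [28, 14, 30, 21, 21]
`arr.insert(2, 96)` → arr = [28, 14, 96, 30, 21, 21]
`ans = arr[3]` → ans = 30
So ans = 30

Answer: 30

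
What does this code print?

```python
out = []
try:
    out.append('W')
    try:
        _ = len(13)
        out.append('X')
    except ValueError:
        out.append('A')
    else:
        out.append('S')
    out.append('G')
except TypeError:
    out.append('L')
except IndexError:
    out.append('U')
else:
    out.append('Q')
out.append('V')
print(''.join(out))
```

Execution trace: 'W' (try body) → 'L' (except TypeError) → 'V' (after the try/except). Output: WLV

Answer: WLV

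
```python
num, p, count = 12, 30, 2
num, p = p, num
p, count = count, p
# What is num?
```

Trace:
`num, p, count = 12, 30, 2` → num = 12; p = 30; count = 2
`num, p = p, num` → num = 30; p = 12
`p, count = count, p` → p = 2; count = 12
So num = 30

Answer: 30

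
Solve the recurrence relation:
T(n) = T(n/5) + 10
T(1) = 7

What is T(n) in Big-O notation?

Each step divides n by 5 and adds 10. After log_5(n) steps we reach T(1)=7. So T(n) = 10·log_5(n) + 7 = O(log n).

Answer: O(log n)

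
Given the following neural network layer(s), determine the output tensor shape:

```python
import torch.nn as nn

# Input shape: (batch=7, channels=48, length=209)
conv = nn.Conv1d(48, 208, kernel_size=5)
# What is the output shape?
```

Input: (7, 48, 209) -> Output: (7, 208, 205)

Answer: (7, 208, 205)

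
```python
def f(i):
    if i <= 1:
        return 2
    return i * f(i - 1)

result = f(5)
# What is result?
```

f(5) = 5 * 4 * 3 * 2 * 2 = 240

Answer: 240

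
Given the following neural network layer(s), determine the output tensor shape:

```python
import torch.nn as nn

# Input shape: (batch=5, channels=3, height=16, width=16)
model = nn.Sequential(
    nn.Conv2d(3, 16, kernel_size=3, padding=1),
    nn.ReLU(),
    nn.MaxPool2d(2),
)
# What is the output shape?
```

Input: (5, 3, 16, 16) -> after Conv2d: (5, 16, 16, 16) -> after ReLU: (5, 16, 16, 16) -> Output: (5, 16, 8, 8)

Answer: (5, 16, 8, 8)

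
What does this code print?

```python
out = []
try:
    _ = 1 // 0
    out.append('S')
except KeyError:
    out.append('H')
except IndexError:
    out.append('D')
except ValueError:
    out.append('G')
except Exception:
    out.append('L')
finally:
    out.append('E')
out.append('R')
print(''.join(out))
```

Execution trace: 'L' (except Exception) → 'E' (finally) → 'R' (after the try/except). Output: LER

Answer: LER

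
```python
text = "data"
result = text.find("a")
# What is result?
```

Trace:
`text = "data"` → text = 'data'
`result = text.find("a")` → result = 1
So result = 1

Answer: 1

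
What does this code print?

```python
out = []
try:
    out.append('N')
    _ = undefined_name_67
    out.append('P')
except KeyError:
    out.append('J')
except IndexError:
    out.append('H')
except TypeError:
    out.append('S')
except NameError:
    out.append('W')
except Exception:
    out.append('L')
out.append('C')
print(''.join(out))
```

Execution trace: 'N' (try body) → 'W' (except NameError) → 'C' (after the try/except). Output: NWC

Answer: NWC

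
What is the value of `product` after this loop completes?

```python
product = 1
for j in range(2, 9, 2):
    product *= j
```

Product of even numbers 2 to 8
`product` takes the values: 1 → 2 → 8 → 48 → 384

Answer: 384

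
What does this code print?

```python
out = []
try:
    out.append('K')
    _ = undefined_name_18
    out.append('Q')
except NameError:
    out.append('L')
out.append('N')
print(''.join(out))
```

Execution trace: 'K' (try body) → 'L' (except NameError) → 'N' (after the try/except). Output: KLN

Answer: KLN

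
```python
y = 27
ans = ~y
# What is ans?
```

Trace:
`y = 27` → y = 27
`ans = ~y` → ans = -28
So ans = -28

Answer: -28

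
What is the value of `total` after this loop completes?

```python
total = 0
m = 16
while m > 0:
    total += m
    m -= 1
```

Sum 16 down to 1
`total` takes the values: 0 → 16 → 31 → 45 → 58 → 70 → 81 → 91 → 100 → 108 → 115 → 121 → 126 → 130 → 133 → 135 → 136

Answer: 136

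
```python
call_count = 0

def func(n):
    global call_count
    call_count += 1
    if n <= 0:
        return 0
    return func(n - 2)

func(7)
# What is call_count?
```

Linear recursion stepping by 2: 5 calls from n=7 down to ≤0.

Answer: 5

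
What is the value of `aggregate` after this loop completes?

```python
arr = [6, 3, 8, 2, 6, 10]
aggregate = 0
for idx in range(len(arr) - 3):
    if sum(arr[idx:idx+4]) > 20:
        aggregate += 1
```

Count windows with sum > 20
`aggregate` takes the values: 0 → 1

Answer: 1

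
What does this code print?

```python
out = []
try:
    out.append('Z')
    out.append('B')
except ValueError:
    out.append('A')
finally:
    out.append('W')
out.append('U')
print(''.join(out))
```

Execution trace: 'Z' (try body) → 'B' (try body, no exception) → 'W' (finally) → 'U' (after the try/except). Output: ZBWU

Answer: ZBWU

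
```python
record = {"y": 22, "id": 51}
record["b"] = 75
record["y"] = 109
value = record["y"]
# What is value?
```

Trace:
`record = {"y": 22, "id": 51}` → record = {'y': 22, 'id': 51}
`record["b"] = 75` → record = {'y': 22, 'id': 51, 'b': 75}
`record["y"] = 109` → record = {'y': 109, 'id': 51, 'b': 75}
`value = record["y"]` → value = 109
So value = 109

Answer: 109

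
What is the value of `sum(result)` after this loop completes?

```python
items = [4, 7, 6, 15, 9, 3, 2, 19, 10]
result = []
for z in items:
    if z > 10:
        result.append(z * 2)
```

Sum of doubled values > 10
`result` takes the values: [] → [30] → [30, 38]
So `sum(result)` = 68

Answer: 68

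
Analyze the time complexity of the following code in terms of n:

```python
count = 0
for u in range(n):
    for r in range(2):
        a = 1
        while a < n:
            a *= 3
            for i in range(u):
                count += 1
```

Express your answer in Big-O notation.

Each loop level contributes: n × 1 × log n × n. Multiplying the contributions gives O(n^2 log n).

Answer: O(n^2 log n)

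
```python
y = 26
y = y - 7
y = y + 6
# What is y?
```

Trace:
`y = 26` → y = 26
`y = y - 7` → y = 19
`y = y + 6` → y = 25
So y = 25

Answer: 25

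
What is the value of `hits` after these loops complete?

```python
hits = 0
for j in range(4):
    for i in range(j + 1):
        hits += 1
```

Triangle: 1 + 2 + ... + 4
`hits` takes the values: 0 → 1 → 2 → 3 → 4 → 5 → 6 → 7 → 8 → 9 → 10

Answer: 10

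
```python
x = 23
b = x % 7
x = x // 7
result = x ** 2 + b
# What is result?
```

Trace:
`x = 23` → x = 23
`b = x % 7` → b = 2
`x = x // 7` → x = 3
`result = x ** 2 + b` → result = 11
So result = 11

Answer: 11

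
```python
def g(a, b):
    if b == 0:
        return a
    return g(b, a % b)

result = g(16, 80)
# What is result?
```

g(16, 80) -> g(80, 16) -> g(16, 0) -> 16

Answer: 16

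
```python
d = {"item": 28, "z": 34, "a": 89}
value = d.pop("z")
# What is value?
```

Trace:
`d = {"item": 28, "z": 34, "a": 89}` → d = {'item': 28, 'z': 34, 'a': 89}
`value = d.pop("z")` → d = {'item': 28, 'a': 89}; value = 34
So value = 34

Answer: 34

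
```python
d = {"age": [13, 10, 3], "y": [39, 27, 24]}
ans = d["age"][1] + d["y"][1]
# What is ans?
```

Trace:
`d = {"age": [13, 10, 3], "y": [39, 27, 24]}` → d = {'age': [13, 10, 3], 'y': [39, 27, 24]}
`ans = d["age"][1] + d["y"][1]` → ans = 37
So ans = 37

Answer: 37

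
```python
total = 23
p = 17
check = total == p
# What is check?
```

Trace:
`total = 23` → total = 23
`p = 17` → p = 17
`check = total == p` → check = False
So check = False

Answer: False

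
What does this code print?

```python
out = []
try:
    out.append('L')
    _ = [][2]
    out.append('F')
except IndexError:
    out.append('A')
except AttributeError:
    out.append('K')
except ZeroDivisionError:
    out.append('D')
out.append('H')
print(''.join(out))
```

Execution trace: 'L' (try body) → 'A' (except IndexError) → 'H' (after the try/except). Output: LAH

Answer: LAH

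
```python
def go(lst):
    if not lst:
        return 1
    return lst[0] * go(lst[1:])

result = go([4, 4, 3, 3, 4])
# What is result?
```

Product over [4, 4, 3, 3, 4] = 4 * 4 * 3 * 3 * 4 = 576

Answer: 576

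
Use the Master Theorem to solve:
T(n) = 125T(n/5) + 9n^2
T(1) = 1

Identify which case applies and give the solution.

a=125, b=5, f(n)=9n^2. log_5(125) = 3. Since c=2 < 3, Case 1 applies: T(n) = Θ(n^log_b(a)) = O(n^3).

Answer: O(n^3) - Case 1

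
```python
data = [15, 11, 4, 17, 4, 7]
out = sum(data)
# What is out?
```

Trace:
`data = [15, 11, 4, 17, 4, 7]` → data = [15, 11, 4, 17, 4, 7]
`out = sum(data)` → out = 58
So out = 58

Answer: 58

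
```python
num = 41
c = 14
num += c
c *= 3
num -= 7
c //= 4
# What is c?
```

Trace:
`num = 41` → num = 41
`c = 14` → c = 14
`num += c` → num = 55
`c *= 3` → c = 42
`num -= 7` → num = 48
`c //= 4` → c = 10
So c = 10

Answer: 10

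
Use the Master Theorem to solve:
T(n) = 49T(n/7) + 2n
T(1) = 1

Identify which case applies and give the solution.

a=49, b=7, f(n)=2n. log_7(49) = 2. Since c=1 < 2, Case 1 applies: T(n) = Θ(n^log_b(a)) = O(n^2).

Answer: O(n^2) - Case 1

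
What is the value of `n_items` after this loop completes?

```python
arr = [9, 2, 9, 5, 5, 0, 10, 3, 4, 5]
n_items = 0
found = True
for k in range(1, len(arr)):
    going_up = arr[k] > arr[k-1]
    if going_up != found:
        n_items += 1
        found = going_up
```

Count direction changes in [9, 2, 9, 5, 5, 0, 10, 3, 4, 5]
`n_items` takes the values: 0 → 1 → 2 → 3 → 4 → 5 → 6

Answer: 6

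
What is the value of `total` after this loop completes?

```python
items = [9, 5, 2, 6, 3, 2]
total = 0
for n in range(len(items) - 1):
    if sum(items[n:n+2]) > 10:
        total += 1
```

Count windows with sum > 10
`total` takes the values: 0 → 1

Answer: 1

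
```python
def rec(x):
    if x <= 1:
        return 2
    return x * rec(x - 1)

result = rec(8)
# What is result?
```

rec(8) = 8 * 7 * 6 * 5 * 4 * 3 * 2 * 2 = 80640

Answer: 80640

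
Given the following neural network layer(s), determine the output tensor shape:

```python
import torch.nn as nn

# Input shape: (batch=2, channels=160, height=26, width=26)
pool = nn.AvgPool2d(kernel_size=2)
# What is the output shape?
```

Input: (2, 160, 26, 26) -> Output: (2, 160, 13, 13)

Answer: (2, 160, 13, 13)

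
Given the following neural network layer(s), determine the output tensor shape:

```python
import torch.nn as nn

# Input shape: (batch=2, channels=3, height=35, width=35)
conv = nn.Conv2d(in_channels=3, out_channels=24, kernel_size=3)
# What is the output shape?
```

Input: (2, 3, 35, 35) -> Output: (2, 24, 33, 33)

Answer: (2, 24, 33, 33)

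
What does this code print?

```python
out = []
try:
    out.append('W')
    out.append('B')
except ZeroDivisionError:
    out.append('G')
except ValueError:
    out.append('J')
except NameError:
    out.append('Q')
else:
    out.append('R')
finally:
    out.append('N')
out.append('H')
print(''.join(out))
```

Execution trace: 'W' (try body) → 'B' (try body, no exception) → 'R' (else) → 'N' (finally) → 'H' (after the try/except). Output: WBRNH

Answer: WBRNH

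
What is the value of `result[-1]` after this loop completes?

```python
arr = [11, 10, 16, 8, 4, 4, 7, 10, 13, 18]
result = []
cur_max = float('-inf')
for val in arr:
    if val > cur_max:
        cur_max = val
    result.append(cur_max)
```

Running max ends at 18
`result` takes the values: [] → [11] → [11, 11] → [11, 11, 16] → [11, 11, 16, 16] → [11, 11, 16, 16, 16] → [11, 11, 16, 16, 16, 16] → [11, 11, 16, 16, 16, 16, 16] → [11, 11, 16, 16, 16, 16, 16, 16] → [11, 11, 16, 16, 16, 16, 16, 16, 16] → [11, 11, 16, 16, 16, 16, 16, 16, 16, 18]
So `result[-1]` = 18

Answer: 18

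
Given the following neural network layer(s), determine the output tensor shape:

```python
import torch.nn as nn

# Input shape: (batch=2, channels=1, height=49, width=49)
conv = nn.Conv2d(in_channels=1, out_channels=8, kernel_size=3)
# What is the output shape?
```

Input: (2, 1, 49, 49) -> Output: (2, 8, 47, 47)

Answer: (2, 8, 47, 47)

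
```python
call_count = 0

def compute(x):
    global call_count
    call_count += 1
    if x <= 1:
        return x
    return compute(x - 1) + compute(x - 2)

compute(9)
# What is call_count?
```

Calls(x) = 1 + Calls(x-1) + Calls(x-2); Calls(0)=Calls(1)=1. For x=9 this gives 109.

Answer: 109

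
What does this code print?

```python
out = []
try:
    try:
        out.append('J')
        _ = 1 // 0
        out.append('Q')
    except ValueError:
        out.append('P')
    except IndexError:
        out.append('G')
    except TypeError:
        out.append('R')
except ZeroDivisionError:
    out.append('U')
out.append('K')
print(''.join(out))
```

Execution trace: 'J' (inner try body) → 'U' (outer except ZeroDivisionError) → 'K' (after the try/except). Output: JUK

Answer: JUK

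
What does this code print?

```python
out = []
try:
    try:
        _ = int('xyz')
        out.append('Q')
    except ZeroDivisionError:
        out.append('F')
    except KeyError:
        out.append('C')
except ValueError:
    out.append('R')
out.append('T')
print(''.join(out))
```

Execution trace: 'R' (outer except ValueError) → 'T' (after the try/except). Output: RT

Answer: RT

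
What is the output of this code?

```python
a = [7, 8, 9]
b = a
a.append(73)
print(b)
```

Key concept: basic list aliasing.
Step by step:
`a = [7, 8, 9]` → a = [7, 8, 9]
`b = a` → b = [7, 8, 9] (same object as a)
`a.append(73)` → a = [7, 8, 9, 73] (same object as b); b = [7, 8, 9, 73] (same object as a)
`print(b)` → prints [7, 8, 9, 73]

Answer: [7, 8, 9, 73]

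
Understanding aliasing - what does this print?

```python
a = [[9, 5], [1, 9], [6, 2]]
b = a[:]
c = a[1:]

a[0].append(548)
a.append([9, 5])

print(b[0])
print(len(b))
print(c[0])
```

Key concept: slice with nested mutation.
Step by step:
`a = [[9, 5], [1, 9], [6, 2]]` → a = [[9, 5], [1, 9], [6, 2]]
`b = a[:]` → b = [[9, 5], [1, 9], [6, 2]]
`c = a[1:]` → c = [[1, 9], [6, 2]]
`a[0].append(548)` → a = [[9, 5, 548], [1, 9], [6, 2]]; b = [[9, 5, 548], [1, 9], [6, 2]]
`a.append([9, 5])` → a = [[9, 5, 548], [1, 9], [6, 2], [9, 5]]
`print(b[0])` → prints [9, 5, 548]
`print(len(b))` → prints 3
`print(c[0])` → prints [1, 9]

Answer:
[9, 5, 548]
3
[1, 9]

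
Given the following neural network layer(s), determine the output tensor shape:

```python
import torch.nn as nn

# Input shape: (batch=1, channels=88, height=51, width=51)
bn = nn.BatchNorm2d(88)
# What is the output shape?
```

Input: (1, 88, 51, 51) -> Output: (1, 88, 51, 51)

Answer: (1, 88, 51, 51)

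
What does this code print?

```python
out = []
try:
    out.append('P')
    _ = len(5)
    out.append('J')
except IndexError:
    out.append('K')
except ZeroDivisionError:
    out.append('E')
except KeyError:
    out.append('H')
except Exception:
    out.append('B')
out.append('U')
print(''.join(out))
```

Execution trace: 'P' (try body) → 'B' (except Exception) → 'U' (after the try/except). Output: PBU

Answer: PBU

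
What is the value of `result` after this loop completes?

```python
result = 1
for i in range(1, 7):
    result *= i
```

6! = 720
`result` takes the values: 1 → 2 → 6 → 24 → 120 → 720

Answer: 720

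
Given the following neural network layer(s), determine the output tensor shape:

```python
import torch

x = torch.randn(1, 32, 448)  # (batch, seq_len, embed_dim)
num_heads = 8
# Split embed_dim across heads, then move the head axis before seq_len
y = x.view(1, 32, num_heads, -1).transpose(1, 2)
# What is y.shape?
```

Input: (1, 32, 448) -> head_dim = 448 // 8 = 56; after view: (1, 32, 8, 56) -> after transpose(1, 2): (1, 8, 32, 56) -> Output: (1, 8, 32, 56)

Answer: (1, 8, 32, 56)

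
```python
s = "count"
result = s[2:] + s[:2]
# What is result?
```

Trace:
`s = "count"` → s = 'count'
`result = s[2:] + s[:2]` → result = 'untco'
So result = 'untco'

Answer: 'untco'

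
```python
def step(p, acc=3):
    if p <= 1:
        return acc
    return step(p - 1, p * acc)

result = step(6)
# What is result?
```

Accumulator trace (n, acc): (6, 3) -> (5, 18) -> (4, 90) -> (3, 360) -> (2, 1080) -> (1, 2160) -> return 2160

Answer: 2160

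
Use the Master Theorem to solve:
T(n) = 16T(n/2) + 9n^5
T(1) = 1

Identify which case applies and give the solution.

a=16, b=2, f(n)=9n^5. log_2(16) = 4. Since c=5 > 4 and the regularity condition holds (16(n/2)^5 = (16/2^5)n^5 with 16/2^5 < 1), Case 3 applies: T(n) = Θ(f(n)) = O(n^5).

Answer: O(n^5) - Case 3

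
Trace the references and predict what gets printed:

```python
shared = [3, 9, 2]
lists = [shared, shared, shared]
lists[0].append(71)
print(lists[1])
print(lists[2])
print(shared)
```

Key concept: list of same reference.
Step by step:
`shared = [3, 9, 2]` → shared = [3, 9, 2]
`lists = [shared, shared, shared]` → lists = [[3, 9, 2], [3, 9, 2], [3, 9, 2]]
`lists[0].append(71)` → shared = [3, 9, 2, 71]; lists = [[3, 9, 2, 71], [3, 9, 2, 71], [3, 9, 2, 71]]
`print(lists[1])` → prints [3, 9, 2, 71]
`print(lists[2])` → prints [3, 9, 2, 71]
`print(shared)` → prints [3, 9, 2, 71]

Answer:
[3, 9, 2, 71]
[3, 9, 2, 71]
[3, 9, 2, 71]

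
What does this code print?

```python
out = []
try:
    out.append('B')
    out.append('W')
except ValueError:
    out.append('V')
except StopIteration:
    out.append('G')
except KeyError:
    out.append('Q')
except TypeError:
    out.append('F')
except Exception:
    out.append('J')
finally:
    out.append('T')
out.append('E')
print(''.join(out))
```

Execution trace: 'B' (try body) → 'W' (try body, no exception) → 'T' (finally) → 'E' (after the try/except). Output: BWTE

Answer: BWTE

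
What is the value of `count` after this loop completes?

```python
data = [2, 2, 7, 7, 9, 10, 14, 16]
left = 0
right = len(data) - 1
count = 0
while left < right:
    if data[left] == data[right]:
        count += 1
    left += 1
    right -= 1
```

Count matching pairs from ends
`count` takes the values: 0

Answer: 0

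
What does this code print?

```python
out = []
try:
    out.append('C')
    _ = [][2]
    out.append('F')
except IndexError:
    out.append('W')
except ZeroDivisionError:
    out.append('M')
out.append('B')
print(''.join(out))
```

Execution trace: 'C' (try body) → 'W' (except IndexError) → 'B' (after the try/except). Output: CWB

Answer: CWB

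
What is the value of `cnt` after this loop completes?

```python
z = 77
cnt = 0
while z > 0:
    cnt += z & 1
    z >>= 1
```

Count set bits in 77 (binary: 0b1001101)
`cnt` takes the values: 0 → 1 → 2 → 3 → 4

Answer: 4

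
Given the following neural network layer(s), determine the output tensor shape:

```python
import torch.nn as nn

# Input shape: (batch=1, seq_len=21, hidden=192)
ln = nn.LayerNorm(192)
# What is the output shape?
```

Input: (1, 21, 192) -> Output: (1, 21, 192)

Answer: (1, 21, 192)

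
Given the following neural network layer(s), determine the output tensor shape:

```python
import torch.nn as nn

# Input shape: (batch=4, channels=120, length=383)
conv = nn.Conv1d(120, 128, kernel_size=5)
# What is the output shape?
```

Input: (4, 120, 383) -> Output: (4, 128, 379)

Answer: (4, 128, 379)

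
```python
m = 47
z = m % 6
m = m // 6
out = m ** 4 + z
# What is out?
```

Trace:
`m = 47` → m = 47
`z = m % 6` → z = 5
`m = m // 6` → m = 7
`out = m ** 4 + z` → out = 2406
So out = 2406

Answer: 2406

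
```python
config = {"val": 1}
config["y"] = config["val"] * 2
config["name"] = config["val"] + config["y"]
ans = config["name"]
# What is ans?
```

Trace:
`config = {"val": 1}` → config = {'val': 1}
`config["y"] = config["val"] * 2` → config = {'val': 1, 'y': 2}
`config["name"] = config["val"] + config["y"]` → config = {'val': 1, 'y': 2, 'name': 3}
`ans = config["name"]` → ans = 3
So ans = 3

Answer: 3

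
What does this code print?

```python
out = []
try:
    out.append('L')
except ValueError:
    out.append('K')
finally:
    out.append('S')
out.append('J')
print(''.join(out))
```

Execution trace: 'L' (try body, no exception) → 'S' (finally) → 'J' (after the try/except). Output: LSJ

Answer: LSJ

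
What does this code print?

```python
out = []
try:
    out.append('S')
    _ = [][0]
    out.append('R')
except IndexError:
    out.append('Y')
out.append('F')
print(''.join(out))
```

Execution trace: 'S' (try body) → 'Y' (except IndexError) → 'F' (after the try/except). Output: SYF

Answer: SYF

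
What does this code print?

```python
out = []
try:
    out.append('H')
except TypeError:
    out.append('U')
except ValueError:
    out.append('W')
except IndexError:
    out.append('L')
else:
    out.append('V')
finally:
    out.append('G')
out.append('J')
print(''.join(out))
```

Execution trace: 'H' (try body, no exception) → 'V' (else) → 'G' (finally) → 'J' (after the try/except). Output: HVGJ

Answer: HVGJ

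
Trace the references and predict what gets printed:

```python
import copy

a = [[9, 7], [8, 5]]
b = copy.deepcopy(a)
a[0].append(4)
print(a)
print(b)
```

Key concept: deep copy is fully independent.
Step by step:
`a = [[9, 7], [8, 5]]` → a = [[9, 7], [8, 5]]
`b = copy.deepcopy(a)` → b = [[9, 7], [8, 5]]
`a[0].append(4)` → a = [[9, 7, 4], [8, 5]]
`print(a)` → prints [[9, 7, 4], [8, 5]]
`print(b)` → prints [[9, 7], [8, 5]]

Answer:
[[9, 7, 4], [8, 5]]
[[9, 7], [8, 5]]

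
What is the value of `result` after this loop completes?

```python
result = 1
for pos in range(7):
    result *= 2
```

2^7 = 128
`result` takes the values: 1 → 2 → 4 → 8 → 16 → 32 → 64 → 128

Answer: 128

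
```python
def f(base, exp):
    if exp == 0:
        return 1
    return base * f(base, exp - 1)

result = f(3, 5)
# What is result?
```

f(3, 5) = 3 * 3 * 3 * 3 * 3 = 243

Answer: 243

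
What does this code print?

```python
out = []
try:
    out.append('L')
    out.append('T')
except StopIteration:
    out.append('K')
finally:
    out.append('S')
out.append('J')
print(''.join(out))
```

Execution trace: 'L' (try body) → 'T' (try body, no exception) → 'S' (finally) → 'J' (after the try/except). Output: LTSJ

Answer: LTSJ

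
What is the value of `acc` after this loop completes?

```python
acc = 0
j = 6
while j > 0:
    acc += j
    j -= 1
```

Sum 6 down to 1
`acc` takes the values: 0 → 6 → 11 → 15 → 18 → 20 → 21

Answer: 21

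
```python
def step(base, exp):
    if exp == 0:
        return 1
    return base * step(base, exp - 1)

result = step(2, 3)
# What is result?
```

step(2, 3) = 2 * 2 * 2 = 8

Answer: 8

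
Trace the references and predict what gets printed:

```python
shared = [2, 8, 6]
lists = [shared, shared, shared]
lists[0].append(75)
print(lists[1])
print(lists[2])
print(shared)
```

Key concept: list of same reference.
Step by step:
`shared = [2, 8, 6]` → shared = [2, 8, 6]
`lists = [shared, shared, shared]` → lists = [[2, 8, 6], [2, 8, 6], [2, 8, 6]]
`lists[0].append(75)` → shared = [2, 8, 6, 75]; lists = [[2, 8, 6, 75], [2, 8, 6, 75], [2, 8, 6, 75]]
`print(lists[1])` → prints [2, 8, 6, 75]
`print(lists[2])` → prints [2, 8, 6, 75]
`print(shared)` → prints [2, 8, 6, 75]

Answer:
[2, 8, 6, 75]
[2, 8, 6, 75]
[2, 8, 6, 75]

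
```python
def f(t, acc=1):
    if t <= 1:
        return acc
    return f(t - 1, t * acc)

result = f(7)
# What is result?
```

Accumulator trace (n, acc): (7, 1) -> (6, 7) -> (5, 42) -> (4, 210) -> (3, 840) -> (2, 2520) -> (1, 5040) -> return 5040

Answer: 5040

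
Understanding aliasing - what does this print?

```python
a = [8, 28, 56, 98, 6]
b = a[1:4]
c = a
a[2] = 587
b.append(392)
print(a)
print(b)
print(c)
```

Key concept: slice vs alias.
Step by step:
`a = [8, 28, 56, 98, 6]` → a = [8, 28, 56, 98, 6]
`b = a[1:4]` → b = [28, 56, 98]
`c = a` → c = [8, 28, 56, 98, 6] (same object as a)
`a[2] = 587` → a = [8, 28, 587, 98, 6] (same object as c); c = [8, 28, 587, 98, 6] (same object as a)
`b.append(392)` → b = [28, 56, 98, 392]
`print(a)` → prints [8, 28, 587, 98, 6]
`print(b)` → prints [28, 56, 98, 392]
`print(c)` → prints [8, 28, 587, 98, 6]

Answer:
[8, 28, 587, 98, 6]
[28, 56, 98, 392]
[8, 28, 587, 98, 6]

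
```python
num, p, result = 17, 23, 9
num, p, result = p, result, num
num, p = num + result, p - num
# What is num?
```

Trace:
`num, p, result = 17, 23, 9` → num = 17; p = 23; result = 9
`num, p, result = p, result, num` → num = 23; p = 9; result = 17
`num, p = num + result, p - num` → num = 40; p = -14
So num = 40

Answer: 40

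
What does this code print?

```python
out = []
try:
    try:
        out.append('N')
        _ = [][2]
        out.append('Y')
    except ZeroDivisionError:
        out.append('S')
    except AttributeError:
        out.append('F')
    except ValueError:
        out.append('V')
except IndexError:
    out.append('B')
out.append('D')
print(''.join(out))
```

Execution trace: 'N' (inner try body) → 'B' (outer except IndexError) → 'D' (after the try/except). Output: NBD

Answer: NBD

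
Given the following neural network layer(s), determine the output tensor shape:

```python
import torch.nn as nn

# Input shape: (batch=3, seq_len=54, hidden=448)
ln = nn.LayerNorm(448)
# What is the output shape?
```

Input: (3, 54, 448) -> Output: (3, 54, 448)

Answer: (3, 54, 448)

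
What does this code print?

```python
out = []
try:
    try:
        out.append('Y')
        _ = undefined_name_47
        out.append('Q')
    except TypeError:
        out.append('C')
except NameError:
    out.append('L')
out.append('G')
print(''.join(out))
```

Execution trace: 'Y' (try body) → 'L' (outer except NameError) → 'G' (after the try/except). Output: YLG

Answer: YLG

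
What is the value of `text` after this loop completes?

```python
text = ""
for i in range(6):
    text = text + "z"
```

Repeat 'z' 6 times
`text` takes the values: "" → "z" → "zz" → "zzz" → "zzzz" → "zzzzz" → "zzzzzz"

Answer: "zzzzzz"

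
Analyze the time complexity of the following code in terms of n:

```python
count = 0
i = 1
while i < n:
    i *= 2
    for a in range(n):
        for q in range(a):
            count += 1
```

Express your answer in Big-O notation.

Each loop level contributes: log n × n × n. Multiplying the contributions gives O(n^2 log n).

Answer: O(n^2 log n)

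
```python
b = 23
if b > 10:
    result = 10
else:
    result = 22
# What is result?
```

Trace:
`b = 23` → b = 23
`if b > 10: ...` → b > 10 is True → result = 10
So result = 10

Answer: 10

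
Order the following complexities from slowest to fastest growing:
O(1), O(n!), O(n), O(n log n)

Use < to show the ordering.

Ordered by growth rate: O(1) < O(n) < O(n log n) < O(n!)

Answer: O(1) < O(n) < O(n log n) < O(n!)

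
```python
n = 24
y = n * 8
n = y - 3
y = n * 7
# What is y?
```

Trace:
`n = 24` → n = 24
`y = n * 8` → y = 192
`n = y - 3` → n = 189
`y = n * 7` → y = 1323
So y = 1323

Answer: 1323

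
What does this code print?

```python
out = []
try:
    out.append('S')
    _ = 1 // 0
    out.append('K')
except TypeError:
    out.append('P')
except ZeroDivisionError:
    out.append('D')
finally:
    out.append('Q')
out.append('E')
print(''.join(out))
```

Execution trace: 'S' (try body) → 'D' (except ZeroDivisionError) → 'Q' (finally) → 'E' (after the try/except). Output: SDQE

Answer: SDQE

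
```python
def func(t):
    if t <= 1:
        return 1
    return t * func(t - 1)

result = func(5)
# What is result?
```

func(5) = 5 * 4 * 3 * 2 * 1 = 120

Answer: 120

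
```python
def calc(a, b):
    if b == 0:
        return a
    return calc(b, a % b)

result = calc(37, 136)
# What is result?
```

calc(37, 136) -> calc(136, 37) -> calc(37, 25) -> calc(25, 12) -> calc(12, 1) -> calc(1, 0) -> 1

Answer: 1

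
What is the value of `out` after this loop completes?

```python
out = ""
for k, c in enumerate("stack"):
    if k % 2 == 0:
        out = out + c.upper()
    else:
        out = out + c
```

Uppercase even positions in 'stack'
`out` takes the values: "" → "S" → "St" → "StA" → "StAc" → "StAcK"

Answer: "StAcK"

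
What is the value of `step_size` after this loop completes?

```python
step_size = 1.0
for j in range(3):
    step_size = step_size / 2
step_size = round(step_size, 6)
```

Halving LR 3 times: 1 / 2^3
`step_size` takes the values: 1.0 → 0.5 → 0.25 → 0.125

Answer: 0.125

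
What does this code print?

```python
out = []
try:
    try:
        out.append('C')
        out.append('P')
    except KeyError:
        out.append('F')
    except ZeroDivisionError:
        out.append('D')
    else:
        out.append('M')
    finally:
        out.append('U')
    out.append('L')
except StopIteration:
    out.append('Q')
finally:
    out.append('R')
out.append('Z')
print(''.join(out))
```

Execution trace: 'C' (inner try body) → 'P' (inner try body, no exception) → 'M' (inner else) → 'U' (inner finally) → 'L' (try body, no exception) → 'R' (finally) → 'Z' (after the try/except). Output: CPMULRZ

Answer: CPMULRZ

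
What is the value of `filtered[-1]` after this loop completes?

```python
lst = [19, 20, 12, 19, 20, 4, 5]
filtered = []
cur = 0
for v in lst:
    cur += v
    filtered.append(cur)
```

Cumulative sum ends at 99
`filtered` takes the values: [] → [19] → [19, 39] → [19, 39, 51] → [19, 39, 51, 70] → [19, 39, 51, 70, 90] → [19, 39, 51, 70, 90, 94] → [19, 39, 51, 70, 90, 94, 99]
So `filtered[-1]` = 99

Answer: 99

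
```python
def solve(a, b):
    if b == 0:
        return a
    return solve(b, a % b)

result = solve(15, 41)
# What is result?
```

solve(15, 41) -> solve(41, 15) -> solve(15, 11) -> solve(11, 4) -> solve(4, 3) -> solve(3, 1) -> solve(1, 0) -> 1

Answer: 1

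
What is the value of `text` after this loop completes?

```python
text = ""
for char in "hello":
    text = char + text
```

Reverse 'hello'
`text` takes the values: "" → "h" → "eh" → "leh" → "lleh" → "olleh"

Answer: "olleh"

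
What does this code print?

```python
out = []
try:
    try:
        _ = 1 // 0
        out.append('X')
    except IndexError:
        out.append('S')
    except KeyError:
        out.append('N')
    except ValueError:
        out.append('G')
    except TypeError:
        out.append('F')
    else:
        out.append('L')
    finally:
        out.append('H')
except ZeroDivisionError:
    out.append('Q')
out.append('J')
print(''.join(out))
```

Execution trace: 'H' (finally) → 'Q' (outer except ZeroDivisionError) → 'J' (after the try/except). Output: HQJ

Answer: HQJ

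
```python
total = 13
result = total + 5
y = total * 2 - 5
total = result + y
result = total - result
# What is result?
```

Trace:
`total = 13` → total = 13
`result = total + 5` → result = 18
`y = total * 2 - 5` → y = 21
`total = result + y` → total = 39
`result = total - result` → result = 21
So result = 21

Answer: 21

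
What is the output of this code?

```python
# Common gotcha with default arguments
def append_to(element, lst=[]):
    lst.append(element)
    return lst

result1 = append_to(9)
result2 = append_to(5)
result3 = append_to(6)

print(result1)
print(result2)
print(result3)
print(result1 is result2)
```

Key concept: mutable default argument gotcha.
Step by step:
`result1 = append_to(9)` → result1 = [9]
`result2 = append_to(5)` → result1 = [9, 5] (same object as result2); result2 = [9, 5] (same object as result1)
`result3 = append_to(6)` → result1 = [9, 5, 6] (same object as result2, result3); result2 = [9, 5, 6] (same object as result1, result3); result3 = [9, 5, 6] (same object as result1, result2)
`print(result1)` → prints [9, 5, 6]
`print(result2)` → prints [9, 5, 6]
`print(result3)` → prints [9, 5, 6]
`print(result1 is result2)` → prints True

Answer:
[9, 5, 6]
[9, 5, 6]
[9, 5, 6]
True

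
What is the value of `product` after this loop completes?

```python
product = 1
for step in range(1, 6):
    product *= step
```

5! = 120
`product` takes the values: 1 → 2 → 6 → 24 → 120

Answer: 120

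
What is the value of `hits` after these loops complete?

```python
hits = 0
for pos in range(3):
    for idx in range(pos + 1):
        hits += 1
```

Triangle: 1 + 2 + ... + 3
`hits` takes the values: 0 → 1 → 2 → 3 → 4 → 5 → 6

Answer: 6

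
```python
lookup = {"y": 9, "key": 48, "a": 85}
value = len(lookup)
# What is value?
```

Trace:
`lookup = {"y": 9, "key": 48, "a": 85}` → lookup = {'y': 9, 'key': 48, 'a': 85}
`value = len(lookup)` → value = 3
So value = 3

Answer: 3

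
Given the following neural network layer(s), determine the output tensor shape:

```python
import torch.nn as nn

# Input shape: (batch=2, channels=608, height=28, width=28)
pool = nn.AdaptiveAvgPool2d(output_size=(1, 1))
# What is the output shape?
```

Input: (2, 608, 28, 28) -> Output: (2, 608, 1, 1)

Answer: (2, 608, 1, 1)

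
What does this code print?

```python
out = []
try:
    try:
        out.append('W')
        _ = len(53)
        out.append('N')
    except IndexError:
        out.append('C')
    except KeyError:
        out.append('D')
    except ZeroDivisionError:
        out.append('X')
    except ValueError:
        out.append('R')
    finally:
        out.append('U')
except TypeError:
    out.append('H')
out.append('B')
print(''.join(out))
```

Execution trace: 'W' (try body) → 'U' (finally) → 'H' (outer except TypeError) → 'B' (after the try/except). Output: WUHB

Answer: WUHB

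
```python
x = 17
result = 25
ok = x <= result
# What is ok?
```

Trace:
`x = 17` → x = 17
`result = 25` → result = 25
`ok = x <= result` → ok = True
So ok = True

Answer: True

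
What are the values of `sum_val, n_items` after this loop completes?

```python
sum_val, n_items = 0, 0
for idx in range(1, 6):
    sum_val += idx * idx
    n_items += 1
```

Sum of squares and count
`sum_val, n_items` takes the values: (0, 0) → (1, 0) → (1, 1) → (5, 1) → (5, 2) → (14, 2) → (14, 3) → (30, 3) → (30, 4) → (55, 4) → (55, 5)

Answer: 55, 5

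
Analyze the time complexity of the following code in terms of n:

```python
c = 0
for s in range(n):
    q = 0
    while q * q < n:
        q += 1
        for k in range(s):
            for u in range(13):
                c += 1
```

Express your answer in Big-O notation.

Each loop level contributes: n × √n × n × 1. Multiplying the contributions gives O(n^2√n).

Answer: O(n^2√n)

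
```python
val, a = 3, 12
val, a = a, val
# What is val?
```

Trace:
`val, a = 3, 12` → val = 3; a = 12
`val, a = a, val` → val = 12; a = 3
So val = 12

Answer: 12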